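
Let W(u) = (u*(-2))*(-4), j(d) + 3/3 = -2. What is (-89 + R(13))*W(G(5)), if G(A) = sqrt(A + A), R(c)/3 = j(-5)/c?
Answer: -9328*sqrt(10)/13 ≈ -2269.1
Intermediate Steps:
j(d) = -3 (j(d) = -1 - 2 = -3)
R(c) = -9/c (R(c) = 3*(-3/c) = -9/c)
G(A) = sqrt(2)*sqrt(A) (G(A) = sqrt(2*A) = sqrt(2)*sqrt(A))
W(u) = 8*u (W(u) = -2*u*(-4) = 8*u)
(-89 + R(13))*W(G(5)) = (-89 - 9/13)*(8*(sqrt(2)*sqrt(5))) = (-89 - 9*1/13)*(8*sqrt(10)) = (-89 - 9/13)*(8*sqrt(10)) = -9328*sqrt(10)/13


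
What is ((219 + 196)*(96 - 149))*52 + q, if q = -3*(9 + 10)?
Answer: -1143797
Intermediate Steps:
q = -57 (q = -3*19 = -57)
((219 + 196)*(96 - 149))*52 + q = ((219 + 196)*(96 - 149))*52 - 57 = (415*(-53))*52 - 57 = -21995*52 - 57 = -1143740 - 57 = -1143797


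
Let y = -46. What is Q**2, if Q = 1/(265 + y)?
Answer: 1/47961 ≈ 2.0850e-5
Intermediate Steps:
Q = 1/219 (Q = 1/(265 - 46) = 1/219 ≈ 0.0045662)
Q**2 = (1/219)**2 = 1/47961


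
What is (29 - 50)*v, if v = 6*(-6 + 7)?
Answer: -126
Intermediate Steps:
v = 6 (v = 6*1 = 6)
(29 - 50)*v = (29 - 50)*6 = -21*6 = -126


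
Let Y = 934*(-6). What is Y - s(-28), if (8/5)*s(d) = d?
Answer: -11173/2 ≈ -5586.5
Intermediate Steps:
s(d) = 5*d/8
Y = -5604
Y - s(-28) = -5604 - 5*(-28)/8 = -5604 - 1*(-35/2) = -5604 + 35/2 = -11173/2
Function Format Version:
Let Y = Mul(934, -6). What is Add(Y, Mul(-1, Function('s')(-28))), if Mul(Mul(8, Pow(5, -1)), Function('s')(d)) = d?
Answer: Rational(-11173, 2) ≈ -5586.5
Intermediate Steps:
Function('s')(d) = Mul(Rational(5, 8), d)
Y = -5604
Add(Y, Mul(-1, Function('s')(-28))) = Add(-5604, Mul(-1, Mul(Rational(5, 8), -28))) = Add(-5604, Mul(-1, Rational(-35, 2))) = Add(-5604, Rational(35, 2)) = Rational(-11173, 2)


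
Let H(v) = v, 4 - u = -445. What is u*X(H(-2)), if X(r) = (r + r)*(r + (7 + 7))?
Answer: -21552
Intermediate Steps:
u = 449 (u = 4 - 1*(-445) = 4 + 445 = 449)
X(r) = 2*r*(14 + r) (X(r) = (2*r)*(r + 14) = (2*r)*(14 + r) = 2*r*(14 + r))
u*X(H(-2)) = 449*(2*(-2)*(14 - 2)) = 449*(2*(-2)*12) = 449*(-48) = -21552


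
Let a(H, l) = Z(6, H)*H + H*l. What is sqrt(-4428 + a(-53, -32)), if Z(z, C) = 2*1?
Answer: I*sqrt(2838) ≈ 53.273*I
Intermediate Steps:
Z(z, C) = 2
a(H, l) = 2*H + H*l
sqrt(-4428 + a(-53, -32)) = sqrt(-4428 - 53*(2 - 32)) = sqrt(-4428 - 53*(-30)) = sqrt(-4428 + 1590) = sqrt(-2838) = I*sqrt(2838)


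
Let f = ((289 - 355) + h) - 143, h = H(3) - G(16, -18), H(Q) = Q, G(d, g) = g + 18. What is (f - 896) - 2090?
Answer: -3192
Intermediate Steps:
G(d, g) = 18 + g
h = 3 (h = 3 - (18 - 18) = 3 - 1*0 = 3 + 0 = 3)
f = -206 (f = ((289 - 355) + 3) - 143 = (-66 + 3) - 143 = -63 - 143 = -206)
(f - 896) - 2090 = (-206 - 896) - 2090 = -1102 - 2090 = -3192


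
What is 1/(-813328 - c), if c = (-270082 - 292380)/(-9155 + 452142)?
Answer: -442987/360293168274 ≈ -1.2295e-6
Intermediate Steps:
c = -562462/442987 ≈ -1.2697
1/(-813328 - c) = 1/(-813328 - 1*(-562462/442987)) = 1/(-813328 + 562462/442987) = 1/(-360293168274/442987) = -442987/360293168274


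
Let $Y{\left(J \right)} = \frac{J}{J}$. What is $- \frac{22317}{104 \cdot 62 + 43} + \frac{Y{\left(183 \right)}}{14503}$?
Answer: $- \frac{323656960}{94138973} \approx -3.4381$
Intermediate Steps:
$Y{\left(J \right)} = 1$
$- \frac{22317}{104 \cdot 62 + 43} + \frac{Y{\left(183 \right)}}{14503} = - \frac{22317}{104 \cdot 62 + 43} + 1 \cdot \frac{1}{14503} = - \frac{22317}{6448 + 43} + 1 \cdot \frac{1}{14503} = - \frac{22317}{6491} + \frac{1}{14503} = - \frac{323656960}{94138973}$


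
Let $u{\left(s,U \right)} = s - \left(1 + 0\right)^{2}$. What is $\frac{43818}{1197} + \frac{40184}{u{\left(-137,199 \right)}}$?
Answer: $- \frac{778766}{3059} \approx -254.58$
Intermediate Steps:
$u{\left(s,U \right)} = -1 + s$ ($u{\left(s,U \right)} = s - 1^{2} = s - 1 = -1 + s$)
$\frac{43818}{1197} + \frac{40184}{u{\left(-137,199 \right)}} = \frac{43818}{1197} + \frac{40184}{-1 - 137} = 43818 \cdot \frac{1}{1197} + \frac{40184}{-138} = \frac{14606}{399} + 40184 \left(- \frac{1}{138}\right) = \frac{14606}{399} - \frac{20092}{69} = - \frac{778766}{3059}$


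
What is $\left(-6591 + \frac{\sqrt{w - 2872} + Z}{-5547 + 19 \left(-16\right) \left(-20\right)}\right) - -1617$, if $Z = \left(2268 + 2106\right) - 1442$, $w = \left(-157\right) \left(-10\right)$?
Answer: $- \frac{2648210}{533} + \frac{i \sqrt{1302}}{533} \approx -4968.5 + 0.067698 i$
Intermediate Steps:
$w = 1570$
$Z = 2932$ ($Z = 4374 - 1442 = 2932$)
$\left(-6591 + \frac{\sqrt{w - 2872} + Z}{-5547 + 19 \left(-16\right) \left(-20\right)}\right) - -1617 = \left(-6591 + \frac{\sqrt{1570 - 2872} + 2932}{-5547 + 19 \left(-16\right) \left(-20\right)}\right) - -1617 = \left(-6591 + \frac{\sqrt{-1302} + 2932}{-5547 - -6080}\right) + 1617 = \left(-6591 + \frac{i \sqrt{1302} + 2932}{-5547 + 6080}\right) + 1617 = \left(-6591 + \frac{2932 + i \sqrt{1302}}{533}\right) + 1617 = \left(-6591 + \left(2932 + i \sqrt{1302}\right) \frac{1}{533}\right) + 1617 = \left(-6591 + \left(\frac{2932}{533} + \frac{i \sqrt{1302}}{533}\right)\right) + 1617 = \left(- \frac{3510071}{533} + \frac{i \sqrt{1302}}{533}\right) + 1617 = - \frac{2648210}{533} + \frac{i \sqrt{1302}}{533}$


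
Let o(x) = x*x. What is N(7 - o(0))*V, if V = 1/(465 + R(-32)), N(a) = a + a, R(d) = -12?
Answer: 14/453 ≈ 0.030905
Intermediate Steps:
o(x) = x**2
N(a) = 2*a
V = 1/453 (V = 1/(465 - 12) = 1/453 ≈ 0.0022075)
N(7 - o(0))*V = (2*(7 - 1*0**2))*(1/453) = (2*(7 - 1*0))*(1/453) = (2*(7 + 0))*(1/453) = (2*7)*(1/453) = 14*(1/453) = 14/453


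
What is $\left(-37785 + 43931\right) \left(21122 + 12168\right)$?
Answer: $204600340$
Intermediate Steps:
$\left(-37785 + 43931\right) \left(21122 + 12168\right) = 6146 \cdot 33290 = 204600340$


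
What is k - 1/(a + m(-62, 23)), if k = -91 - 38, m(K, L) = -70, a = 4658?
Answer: -591853/4588 ≈ -129.00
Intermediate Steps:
k = -129
k - 1/(a + m(-62, 23)) = -129 - 1/(4658 - 70) = -129 - 1/4588 = -591853/4588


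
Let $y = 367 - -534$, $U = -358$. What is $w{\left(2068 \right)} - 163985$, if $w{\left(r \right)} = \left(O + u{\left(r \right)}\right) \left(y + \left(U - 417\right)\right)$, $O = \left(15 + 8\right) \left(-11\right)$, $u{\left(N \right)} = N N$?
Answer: $538658761$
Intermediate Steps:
$y = 901$ ($y = 367 + 534 = 901$)
$u{\left(N \right)} = N^{2}$
$O = -253$ ($O = 23 \left(-11\right) = -253$)
$w{\left(r \right)} = -31878 + 126 r^{2}$ ($w{\left(r \right)} = \left(-253 + r^{2}\right) \left(901 - 775\right) = \left(-253 + r^{2}\right) 126 = -31878 + 126 r^{2}$)
$w{\left(2068 \right)} - 163985 = \left(-31878 + 126 \cdot 2068^{2}\right) - 163985 = \left(-31878 + 126 \cdot 4276624\right) - 163985 = \left(-31878 + 538854624\right) - 163985 = 538822746 - 163985 = 538658761$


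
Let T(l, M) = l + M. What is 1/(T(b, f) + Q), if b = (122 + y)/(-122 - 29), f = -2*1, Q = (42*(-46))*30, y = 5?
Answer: -151/8752389 ≈ -1.7252e-5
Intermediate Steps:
Q = -57960 (Q = -1932*30 = -57960)
f = -2
b = -127/151 (b = (122 + 5)/(-122 - 29) = 127/(-151) = 127*(-1/151) = -127/151 ≈ -0.84106)
T(l, M) = M + l
1/(T(b, f) + Q) = 1/((-2 - 127/151) - 57960) = 1/(-429/151 - 57960) = 1/(-8752389/151) = -151/8752389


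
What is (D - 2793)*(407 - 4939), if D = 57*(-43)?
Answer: 23765808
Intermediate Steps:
D = -2451
(D - 2793)*(407 - 4939) = (-2451 - 2793)*(407 - 4939) = -5244*(-4532) = 23765808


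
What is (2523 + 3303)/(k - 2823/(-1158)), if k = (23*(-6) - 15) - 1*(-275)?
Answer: 749612/16011 ≈ 46.819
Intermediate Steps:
k = 122 (k = (-138 - 15) + 275 = -153 + 275 = 122)
(2523 + 3303)/(k - 2823/(-1158)) = (2523 + 3303)/(122 - 2823/(-1158)) = 5826/(122 - 2823*(-1/1158)) = 5826/(122 + 941/386) = 5826/(48033/386) = 5826*(386/48033) = 749612/16011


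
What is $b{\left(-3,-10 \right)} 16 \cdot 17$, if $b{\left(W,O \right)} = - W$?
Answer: $816$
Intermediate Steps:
$b{\left(-3,-10 \right)} 16 \cdot 17 = \left(-1\right) \left(-3\right) 16 \cdot 17 = 3 \cdot 16 \cdot 17 = 48 \cdot 17 = 816$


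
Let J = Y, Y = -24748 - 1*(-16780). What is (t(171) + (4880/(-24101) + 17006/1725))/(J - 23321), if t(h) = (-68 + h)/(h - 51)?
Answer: -3497025193/10406527408200 ≈ -0.00033604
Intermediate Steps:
t(h) = (-68 + h)/(-51 + h)
Y = -7968 (Y = -24748 + 16780 = -7968)
J = -7968
(t(171) + (4880/(-24101) + 17006/1725))/(J - 23321) = ((-68 + 171)/(-51 + 171) + (4880/(-24101) + 17006/1725))/(-7968 - 23321) = (103/120 + (4880*(-1/24101) + 17006*(1/1725)))/(-31289) = ((1/120)*103 + (-4880/24101 + 17006/1725))*(-1/31289) = (103/120 + 401443606/41574225)*(-1/31289) = (3497025193/332593800)*(-1/31289) = -3497025193/10406527408200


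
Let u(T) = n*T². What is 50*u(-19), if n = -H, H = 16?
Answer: -288800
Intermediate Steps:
n = -16 (n = -1*16 = -16)
u(T) = -16*T²
50*u(-19) = 50*(-16*(-19)²) = 50*(-16*361) = 50*(-5776) = -288800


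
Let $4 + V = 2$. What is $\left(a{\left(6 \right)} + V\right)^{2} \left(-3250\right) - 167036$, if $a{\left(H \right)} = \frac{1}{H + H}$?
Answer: $- \frac{12886217}{72} \approx -1.7898 \cdot 10^{5}$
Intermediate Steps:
$V = -2$ ($V = -4 + 2 = -2$)
$a{\left(H \right)} = \frac{1}{2 H}$
$\left(a{\left(6 \right)} + V\right)^{2} \left(-3250\right) - 167036 = \left(\frac{1}{2 \cdot 6} - 2\right)^{2} \left(-3250\right) - 167036 = \left(\frac{1}{2} \cdot \frac{1}{6} - 2\right)^{2} \left(-3250\right) - 167036 = \left(\frac{1}{12} - 2\right)^{2} \left(-3250\right) - 167036 = \left(- \frac{23}{12}\right)^{2} \left(-3250\right) - 167036 = \frac{529}{144} \left(-3250\right) - 167036 = - \frac{859625}{72} - 167036 = - \frac{12886217}{72}$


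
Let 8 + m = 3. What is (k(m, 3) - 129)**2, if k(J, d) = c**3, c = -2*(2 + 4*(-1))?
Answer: 4225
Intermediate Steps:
m = -5 (m = -8 + 3 = -5)
c = 4 (c = -2*(2 - 4) = -2*(-2) = 4)
k(J, d) = 64 (k(J, d) = 4**3 = 64)
(k(m, 3) - 129)**2 = (64 - 129)**2 = (-65)**2 = 4225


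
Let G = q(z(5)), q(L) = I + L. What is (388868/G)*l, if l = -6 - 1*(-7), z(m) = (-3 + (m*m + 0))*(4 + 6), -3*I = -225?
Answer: 388868/295 ≈ 1318.2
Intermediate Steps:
I = 75 (I = -1/3*(-225) = 75)
z(m) = -30 + 10*m**2 (z(m) = (-3 + (m**2 + 0))*10 = (-3 + m**2)*10 = -30 + 10*m**2)
q(L) = 75 + L
G = 295 (G = 75 + (-30 + 10*5**2) = 75 + (-30 + 10*25) = 75 + (-30 + 250) = 75 + 220 = 295)
l = 1 (l = -6 + 7 = 1)
(388868/G)*l = (388868/295)*1 = 388868/295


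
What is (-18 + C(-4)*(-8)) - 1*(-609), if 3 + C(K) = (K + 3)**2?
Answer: 607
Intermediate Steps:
C(K) = -3 + (3 + K)**2 (C(K) = -3 + (K + 3)**2 = -3 + (3 + K)**2)
(-18 + C(-4)*(-8)) - 1*(-609) = (-18 + (-3 + (3 - 4)**2)*(-8)) - 1*(-609) = (-18 + (-3 + (-1)**2)*(-8)) + 609 = (-18 + (-3 + 1)*(-8)) + 609 = (-18 - 2*(-8)) + 609 = (-18 + 16) + 609 = -2 + 609 = 607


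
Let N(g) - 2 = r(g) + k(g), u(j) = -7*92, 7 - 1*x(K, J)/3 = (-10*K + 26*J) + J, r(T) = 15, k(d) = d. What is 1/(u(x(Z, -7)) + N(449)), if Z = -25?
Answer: -1/178 ≈ -0.0056180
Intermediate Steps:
x(K, J) = 21 - 81*J + 30*K (x(K, J) = 21 - 3*((-10*K + 26*J) + J) = 21 - 3*(-10*K + 27*J) = 21 + (-81*J + 30*K) = 21 - 81*J + 30*K)
u(j) = -644
N(g) = 17 + g (N(g) = 2 + (15 + g) = 17 + g)
1/(u(x(Z, -7)) + N(449)) = 1/(-644 + (17 + 449)) = 1/(-644 + 466) = 1/(-178) = -1/178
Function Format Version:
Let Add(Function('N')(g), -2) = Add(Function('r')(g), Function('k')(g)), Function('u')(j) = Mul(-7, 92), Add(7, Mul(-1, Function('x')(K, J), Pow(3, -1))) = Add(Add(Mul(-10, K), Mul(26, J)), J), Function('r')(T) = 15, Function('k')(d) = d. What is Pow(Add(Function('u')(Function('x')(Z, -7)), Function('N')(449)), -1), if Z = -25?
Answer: Rational(-1, 178) ≈ -0.0056180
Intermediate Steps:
Function('x')(K, J) = Add(21, Mul(-81, J), Mul(30, K)) (Function('x')(K, J) = Add(21, Mul(-3, Add(Add(Mul(-10, K), Mul(26, J)), J))) = Add(21, Mul(-3, Add(Mul(-10, K), Mul(27, J)))) = Add(21, Add(Mul(-81, J), Mul(30, K))) = Add(21, Mul(-81, J), Mul(30, K)))
Function('u')(j) = -644
Function('N')(g) = Add(17, g) (Function('N')(g) = Add(2, Add(15, g)) = Add(17, g))
Pow(Add(Function('u')(Function('x')(Z, -7)), Function('N')(449)), -1) = Pow(Add(-644, Add(17, 449)), -1) = Pow(Add(-644, 466), -1) = Pow(-178, -1) = Rational(-1, 178)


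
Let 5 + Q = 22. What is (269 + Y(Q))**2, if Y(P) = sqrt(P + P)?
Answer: (269 + sqrt(34))**2 ≈ 75532.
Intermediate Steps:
Q = 17 (Q = -5 + 22 = 17)
Y(P) = sqrt(2)*sqrt(P) (Y(P) = sqrt(2*P) = sqrt(2)*sqrt(P))
(269 + Y(Q))**2 = (269 + sqrt(2)*sqrt(17))**2 = (269 + sqrt(34))**2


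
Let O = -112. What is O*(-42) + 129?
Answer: 4833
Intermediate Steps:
O*(-42) + 129 = -112*(-42) + 129 = 4704 + 129 = 4833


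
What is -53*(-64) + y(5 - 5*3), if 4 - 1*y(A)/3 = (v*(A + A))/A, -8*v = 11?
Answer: 13649/4 ≈ 3412.3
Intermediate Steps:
v = -11/8 (v = -⅛*11 = -11/8 ≈ -1.3750)
y(A) = 81/4 (y(A) = 12 - 3*(-11*(A + A)/8)/A = 12 - 3*(-11*A/4)/A = 12 - 3*(-11/4) = 12 + 33/4 = 81/4)
-53*(-64) + y(5 - 5*3) = -53*(-64) + 81/4 = 3392 + 81/4 = 13649/4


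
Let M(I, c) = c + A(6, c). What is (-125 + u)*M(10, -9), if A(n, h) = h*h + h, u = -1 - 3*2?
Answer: -8316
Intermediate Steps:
u = -7 (u = -1 - 6 = -7)
A(n, h) = h + h**2 (A(n, h) = h**2 + h = h + h**2)
M(I, c) = c + c*(1 + c)
(-125 + u)*M(10, -9) = (-125 - 7)*(-9*(2 - 9)) = -(-1188)*(-7) = -132*63 = -8316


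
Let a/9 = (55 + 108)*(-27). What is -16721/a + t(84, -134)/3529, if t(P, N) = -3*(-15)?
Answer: 60790814/139780161 ≈ 0.43490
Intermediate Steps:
t(P, N) = 45
a = -39609 (a = 9*((55 + 108)*(-27)) = 9*(163*(-27)) = 9*(-4401) = -39609)
-16721/a + t(84, -134)/3529 = -16721/(-39609) + 45/3529 = -16721*(-1/39609) + 45*(1/3529) = 16721/39609 + 45/3529 = 60790814/139780161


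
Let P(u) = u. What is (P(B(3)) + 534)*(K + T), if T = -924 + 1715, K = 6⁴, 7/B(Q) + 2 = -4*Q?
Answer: 2226829/2 ≈ 1.1134e+6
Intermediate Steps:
B(Q) = 7/(-2 - 4*Q)
K = 1296
T = 791
(P(B(3)) + 534)*(K + T) = (-7/(2 + 4*3) + 534)*(1296 + 791) = (-7/(2 + 12) + 534)*2087 = (-7/14 + 534)*2087 = (-7*1/14 + 534)*2087 = (-½ + 534)*2087 = (1067/2)*2087 = 2226829/2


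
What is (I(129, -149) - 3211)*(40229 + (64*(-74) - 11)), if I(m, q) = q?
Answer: -119219520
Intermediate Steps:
(I(129, -149) - 3211)*(40229 + (64*(-74) - 11)) = (-149 - 3211)*(40229 + (64*(-74) - 11)) = -3360*(40229 + (-4736 - 11)) = -3360*(40229 - 4747) = -3360*35482 = -119219520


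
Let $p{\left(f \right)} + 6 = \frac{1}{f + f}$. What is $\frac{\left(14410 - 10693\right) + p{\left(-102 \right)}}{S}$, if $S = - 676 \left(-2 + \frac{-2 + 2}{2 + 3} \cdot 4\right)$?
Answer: $\frac{757043}{275808} \approx 2.7448$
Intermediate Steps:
$p{\left(f \right)} = -6 + \frac{1}{2 f}$ ($p{\left(f \right)} = -6 + \frac{1}{f + f} = -6 + \frac{1}{2 f}$)
$S = 1352$ ($S = - 676 \left(-2 + \frac{0}{5} \cdot 4\right) = - 676 \left(-2 + 0 \cdot \frac{1}{5} \cdot 4\right) = - 676 \left(-2 + 0 \cdot 4\right) = - 676 \left(-2 + 0\right) = \left(-676\right) \left(-2\right) = 1352$)
$\frac{\left(14410 - 10693\right) + p{\left(-102 \right)}}{S} = \frac{\left(14410 - 10693\right) - \left(6 - \frac{1}{2 \left(-102\right)}\right)}{1352} = \left(3717 + \left(-6 + \frac{1}{2} \left(- \frac{1}{102}\right)\right)\right) \frac{1}{1352} = \left(3717 - \frac{1225}{204}\right) \frac{1}{1352} = \frac{757043}{204} \cdot \frac{1}{1352} = \frac{757043}{275808}$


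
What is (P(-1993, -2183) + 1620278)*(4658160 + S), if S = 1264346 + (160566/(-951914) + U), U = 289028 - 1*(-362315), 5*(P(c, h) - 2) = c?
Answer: 5068397292593130294/475957 ≈ 1.0649e+13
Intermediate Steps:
P(c, h) = 2 + c/5
U = 651343 (U = 289028 + 362315 = 651343)
S = 911785509090/475957 (S = 1264346 + (160566/(-951914) + 651343) = 1264346 + (160566*(-1/951914) + 651343) = 1264346 + (-80283/475957 + 651343) = 1264346 + 310011179968/475957 = 911785509090/475957 ≈ 1.9157e+6)
(P(-1993, -2183) + 1620278)*(4658160 + S) = ((2 + (1/5)*(-1993)) + 1620278)*(4658160 + 911785509090/475957) = ((2 - 1993/5) + 1620278)*(3128869368210/475957) = (-1983/5 + 1620278)*(3128869368210/475957) = (8099407/5)*(3128869368210/475957) = 5068397292593130294/475957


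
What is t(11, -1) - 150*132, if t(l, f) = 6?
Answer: -19794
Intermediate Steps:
t(11, -1) - 150*132 = 6 - 150*132 = 6 - 19800 = -19794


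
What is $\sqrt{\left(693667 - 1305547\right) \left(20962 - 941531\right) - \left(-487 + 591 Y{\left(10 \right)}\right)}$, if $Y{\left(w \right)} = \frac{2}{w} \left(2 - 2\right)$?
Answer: $\sqrt{563277760207} \approx 7.5052 \cdot 10^{5}$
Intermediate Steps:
$Y{\left(w \right)} = 0$ ($Y{\left(w \right)} = \frac{2}{w} 0 = 0$)
$\sqrt{\left(693667 - 1305547\right) \left(20962 - 941531\right) - \left(-487 + 591 Y{\left(10 \right)}\right)} = \sqrt{\left(693667 - 1305547\right) \left(20962 - 941531\right) + \left(487 - 0\right)} = \sqrt{\left(-611880\right) \left(-920569\right) + \left(487 + 0\right)} = \sqrt{563277759720 + 487} = \sqrt{563277760207}$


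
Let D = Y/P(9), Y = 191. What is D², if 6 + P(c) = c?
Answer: 36481/9 ≈ 4053.4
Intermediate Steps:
P(c) = -6 + c
D = 191/3 (D = 191/(-6 + 9) = 191/3 ≈ 63.667)
D² = (191/3)² = 36481/9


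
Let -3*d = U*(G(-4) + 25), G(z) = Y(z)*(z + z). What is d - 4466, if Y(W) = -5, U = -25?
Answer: -11773/3 ≈ -3924.3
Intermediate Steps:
G(z) = -10*z (G(z) = -5*(z + z) = -10*z)
d = 1625/3 (d = -(-25)*(-10*(-4) + 25)/3 = -(-25)*(40 + 25)/3 = -(-25)*65/3 = -⅓*(-1625) = 1625/3 ≈ 541.67)
d - 4466 = 1625/3 - 4466 = -11773/3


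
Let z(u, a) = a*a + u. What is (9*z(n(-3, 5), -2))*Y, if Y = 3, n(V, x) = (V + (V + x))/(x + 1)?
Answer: 207/2 ≈ 103.50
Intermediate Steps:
n(V, x) = (x + 2*V)/(1 + x)
z(u, a) = u + a² (z(u, a) = a² + u = u + a²)
(9*z(n(-3, 5), -2))*Y = (9*((5 + 2*(-3))/(1 + 5) + (-2)²))*3 = (9*((5 - 6)/6 + 4))*3 = (9*((⅙)*(-1) + 4))*3 = (9*(-⅙ + 4))*3 = (9*(23/6))*3 = (69/2)*3 = 207/2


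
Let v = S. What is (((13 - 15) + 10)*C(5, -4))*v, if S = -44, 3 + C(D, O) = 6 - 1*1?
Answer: -704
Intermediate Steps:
C(D, O) = 2 (C(D, O) = -3 + (6 - 1*1) = -3 + (6 - 1) = -3 + 5 = 2)
v = -44
(((13 - 15) + 10)*C(5, -4))*v = (((13 - 15) + 10)*2)*(-44) = ((-2 + 10)*2)*(-44) = (8*2)*(-44) = 16*(-44) = -704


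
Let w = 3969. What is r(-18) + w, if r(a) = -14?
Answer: 3955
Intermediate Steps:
r(-18) + w = -14 + 3969 = 3955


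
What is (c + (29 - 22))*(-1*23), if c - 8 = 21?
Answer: -828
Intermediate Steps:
c = 29 (c = 8 + 21 = 29)
(c + (29 - 22))*(-1*23) = (29 + (29 - 22))*(-1*23) = (29 + 7)*(-23) = 36*(-23) = -828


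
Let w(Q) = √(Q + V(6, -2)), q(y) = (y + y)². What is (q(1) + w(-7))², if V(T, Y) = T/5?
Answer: (20 + I*√145)²/25 ≈ 10.2 + 19.267*I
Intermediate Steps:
V(T, Y) = T/5 (V(T, Y) = T*(⅕) = T/5)
q(y) = 4*y² (q(y) = (2*y)² = 4*y²)
w(Q) = √(6/5 + Q) (w(Q) = √(Q + (⅕)*6) = √(Q + 6/5) = √(6/5 + Q))
(q(1) + w(-7))² = (4*1² + √(30 + 25*(-7))/5)² = (4*1 + √(30 - 175)/5)² = (4 + √(-145)/5)² = (4 + (I*√145)/5)² = (4 + I*√145/5)²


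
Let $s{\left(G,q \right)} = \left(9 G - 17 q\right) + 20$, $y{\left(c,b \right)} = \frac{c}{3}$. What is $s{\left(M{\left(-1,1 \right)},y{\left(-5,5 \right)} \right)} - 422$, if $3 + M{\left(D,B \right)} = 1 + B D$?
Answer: $- \frac{1202}{3} \approx -400.67$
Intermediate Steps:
$M{\left(D,B \right)} = -2 + B D$ ($M{\left(D,B \right)} = -3 + \left(1 + B D\right) = -2 + B D$)
$y{\left(c,b \right)} = \frac{c}{3}$ ($y{\left(c,b \right)} = c \frac{1}{3} = \frac{c}{3}$)
$s{\left(G,q \right)} = 20 - 17 q + 9 G$ ($s{\left(G,q \right)} = \left(- 17 q + 9 G\right) + 20 = 20 - 17 q + 9 G$)
$s{\left(M{\left(-1,1 \right)},y{\left(-5,5 \right)} \right)} - 422 = \left(20 - 17 \cdot \frac{1}{3} \left(-5\right) + 9 \left(-2 + 1 \left(-1\right)\right)\right) - 422 = \left(20 - - \frac{85}{3} + 9 \left(-2 - 1\right)\right) - 422 = \left(20 + \frac{85}{3} + 9 \left(-3\right)\right) - 422 = \left(20 + \frac{85}{3} - 27\right) - 422 = \frac{64}{3} - 422 = - \frac{1202}{3}$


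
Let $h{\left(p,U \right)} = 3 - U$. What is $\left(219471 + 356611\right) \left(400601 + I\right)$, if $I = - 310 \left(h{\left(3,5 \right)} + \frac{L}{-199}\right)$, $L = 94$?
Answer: $\frac{46012890057758}{199} \approx 2.3122 \cdot 10^{11}$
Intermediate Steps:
$I = \frac{152520}{199}$ ($I = - 310 \left(\left(3 - 5\right) + \frac{94}{-199}\right) = - 310 \left(\left(3 - 5\right) + 94 \left(- \frac{1}{199}\right)\right) = - 310 \left(-2 - \frac{94}{199}\right) = \left(-310\right) \left(- \frac{492}{199}\right) = \frac{152520}{199} \approx 766.43$)
$\left(219471 + 356611\right) \left(400601 + I\right) = \left(219471 + 356611\right) \left(400601 + \frac{152520}{199}\right) = 576082 \cdot \frac{79872119}{199} = \frac{46012890057758}{199}$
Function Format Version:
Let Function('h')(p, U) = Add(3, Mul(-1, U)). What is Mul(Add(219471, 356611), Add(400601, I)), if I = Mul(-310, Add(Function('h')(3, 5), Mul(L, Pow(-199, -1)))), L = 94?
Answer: Rational(46012890057758, 199) ≈ 2.3122e+11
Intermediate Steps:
I = Rational(152520, 199) (I = Mul(-310, Add(Add(3, Mul(-1, 5)), Mul(94, Pow(-199, -1)))) = Mul(-310, Add(Add(3, -5), Mul(94, Rational(-1, 199)))) = Mul(-310, Add(-2, Rational(-94, 199))) = Mul(-310, Rational(-492, 199)) = Rational(152520, 199) ≈ 766.43)
Mul(Add(219471, 356611), Add(400601, I)) = Mul(Add(219471, 356611), Add(400601, Rational(152520, 199))) = Mul(576082, Rational(79872119, 199)) = Rational(46012890057758, 199)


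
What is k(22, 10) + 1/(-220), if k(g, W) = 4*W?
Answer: 8799/220 ≈ 39.995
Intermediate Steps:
k(22, 10) + 1/(-220) = 4*10 + 1/(-220) = 40 - 1/220 = 8799/220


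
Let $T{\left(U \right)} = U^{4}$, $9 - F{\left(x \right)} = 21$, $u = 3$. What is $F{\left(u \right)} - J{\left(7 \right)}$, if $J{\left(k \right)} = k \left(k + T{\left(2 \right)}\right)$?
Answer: $-173$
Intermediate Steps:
$F{\left(x \right)} = -12$ ($F{\left(x \right)} = 9 - 21 = -12$)
$J{\left(k \right)} = k \left(16 + k\right)$ ($J{\left(k \right)} = k \left(k + 2^{4}\right) = k \left(k + 16\right) = k \left(16 + k\right)$)
$F{\left(u \right)} - J{\left(7 \right)} = -12 - 7 \left(16 + 7\right) = -12 - 7 \cdot 23 = -12 - 161 = -173$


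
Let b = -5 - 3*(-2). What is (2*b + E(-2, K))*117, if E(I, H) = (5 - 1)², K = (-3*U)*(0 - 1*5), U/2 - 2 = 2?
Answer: 2106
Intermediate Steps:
b = 1 (b = -5 + 6 = 1)
U = 8 (U = 4 + 2*2 = 4 + 4 = 8)
K = 120 (K = (-3*8)*(0 - 1*5) = -24*(0 - 5) = -24*(-5) = 120)
E(I, H) = 16 (E(I, H) = 4² = 16)
(2*b + E(-2, K))*117 = (2*1 + 16)*117 = (2 + 16)*117 = 18*117 = 2106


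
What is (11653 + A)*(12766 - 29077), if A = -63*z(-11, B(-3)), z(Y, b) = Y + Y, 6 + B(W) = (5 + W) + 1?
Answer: -212679129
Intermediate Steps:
B(W) = W (B(W) = -6 + ((5 + W) + 1) = -6 + (6 + W) = W)
z(Y, b) = 2*Y
A = 1386 (A = -126*(-11) = -63*(-22) = 1386)
(11653 + A)*(12766 - 29077) = (11653 + 1386)*(12766 - 29077) = 13039*(-16311) = -212679129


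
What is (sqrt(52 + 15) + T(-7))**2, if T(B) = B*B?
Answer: (49 + sqrt(67))**2 ≈ 3270.2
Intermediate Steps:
T(B) = B**2
(sqrt(52 + 15) + T(-7))**2 = (sqrt(52 + 15) + (-7)**2)**2 = (sqrt(67) + 49)**2 = (49 + sqrt(67))**2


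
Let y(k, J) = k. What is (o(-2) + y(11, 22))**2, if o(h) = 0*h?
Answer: 121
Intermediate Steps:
o(h) = 0
(o(-2) + y(11, 22))**2 = (0 + 11)**2 = 11**2 = 121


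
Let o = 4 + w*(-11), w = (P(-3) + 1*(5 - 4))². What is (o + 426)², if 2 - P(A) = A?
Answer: 1156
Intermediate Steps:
P(A) = 2 - A
w = 36 (w = ((2 - 1*(-3)) + 1*(5 - 4))² = ((2 + 3) + 1*1)² = (5 + 1)² = 6² = 36)
o = -392 (o = 4 + 36*(-11) = 4 - 396 = -392)
(o + 426)² = (-392 + 426)² = 34² = 1156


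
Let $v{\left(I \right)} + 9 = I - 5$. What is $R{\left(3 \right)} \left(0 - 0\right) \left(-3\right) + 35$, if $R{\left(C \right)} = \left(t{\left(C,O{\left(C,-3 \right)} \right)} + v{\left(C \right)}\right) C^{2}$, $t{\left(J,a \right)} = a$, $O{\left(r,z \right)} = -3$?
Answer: $35$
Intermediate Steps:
$v{\left(I \right)} = -14 + I$ ($v{\left(I \right)} = -9 + \left(I - 5\right) = -9 + \left(-5 + I\right) = -14 + I$)
$R{\left(C \right)} = C^{2} \left(-17 + C\right)$ ($R{\left(C \right)} = \left(-3 + \left(-14 + C\right)\right) C^{2} = \left(-17 + C\right) C^{2} = C^{2} \left(-17 + C\right)$)
$R{\left(3 \right)} \left(0 - 0\right) \left(-3\right) + 35 = 3^{2} \left(-17 + 3\right) \left(0 - 0\right) \left(-3\right) + 35 = 9 \left(-14\right) \left(0 + 0\right) \left(-3\right) + 35 = - 126 \cdot 0 \left(-3\right) + 35 = \left(-126\right) 0 + 35 = 0 + 35 = 35$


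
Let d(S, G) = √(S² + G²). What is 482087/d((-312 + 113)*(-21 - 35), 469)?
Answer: 482087*√2538953/17772671 ≈ 43.221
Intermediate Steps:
d(S, G) = √(G² + S²)
482087/d((-312 + 113)*(-21 - 35), 469) = 482087/(√(469² + ((-312 + 113)*(-21 - 35))²)) = 482087/(√(219961 + (-199*(-56))²)) = 482087/(√(219961 + 11144²)) = 482087/(√(219961 + 124188736)) = 482087/(√124408697) = 482087/((7*√2538953)) = 482087*(√2538953/17772671) = 482087*√2538953/17772671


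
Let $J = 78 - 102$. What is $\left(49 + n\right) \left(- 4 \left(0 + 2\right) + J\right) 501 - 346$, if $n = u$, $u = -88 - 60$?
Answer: $1586822$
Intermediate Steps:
$J = -24$ ($J = 78 - 102 = -24$)
$u = -148$
$n = -148$
$\left(49 + n\right) \left(- 4 \left(0 + 2\right) + J\right) 501 - 346 = \left(49 - 148\right) \left(- 4 \left(0 + 2\right) - 24\right) 501 - 346 = - 99 \left(\left(-4\right) 2 - 24\right) 501 - 346 = - 99 \left(-8 - 24\right) 501 - 346 = \left(-99\right) \left(-32\right) 501 - 346 = 3168 \cdot 501 - 346 = 1587168 - 346 = 1586822$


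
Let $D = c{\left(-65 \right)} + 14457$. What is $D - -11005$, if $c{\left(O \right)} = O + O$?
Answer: $25332$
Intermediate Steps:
$c{\left(O \right)} = 2 O$
$D = 14327$ ($D = 2 \left(-65\right) + 14457 = -130 + 14457 = 14327$)
$D - -11005 = 14327 - -11005 = 14327 + 11005 = 25332$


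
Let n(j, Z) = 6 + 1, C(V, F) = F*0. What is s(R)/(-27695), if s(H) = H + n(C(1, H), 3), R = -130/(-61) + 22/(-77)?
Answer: -3777/11825765 ≈ -0.00031939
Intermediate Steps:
C(V, F) = 0
n(j, Z) = 7
R = 788/427 (R = -130*(-1/61) + 22*(-1/77) = 130/61 - 2/7 = 788/427 ≈ 1.8454)
s(H) = 7 + H (s(H) = H + 7 = 7 + H)
s(R)/(-27695) = (7 + 788/427)/(-27695) = (3777/427)*(-1/27695) = -3777/11825765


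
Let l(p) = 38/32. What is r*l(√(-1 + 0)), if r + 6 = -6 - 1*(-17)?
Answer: 95/16 ≈ 5.9375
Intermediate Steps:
l(p) = 19/16 (l(p) = 38*(1/32) = 19/16)
r = 5 (r = -6 + (-6 - 1*(-17)) = -6 + (-6 + 17) = -6 + 11 = 5)
r*l(√(-1 + 0)) = 5*(19/16) = 95/16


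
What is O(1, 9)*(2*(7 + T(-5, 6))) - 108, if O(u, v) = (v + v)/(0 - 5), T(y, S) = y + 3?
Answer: -144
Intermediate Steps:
T(y, S) = 3 + y
O(u, v) = -2*v/5 (O(u, v) = (2*v)/(-5) = (2*v)*(-⅕) = -2*v/5)
O(1, 9)*(2*(7 + T(-5, 6))) - 108 = (-⅖*9)*(2*(7 + (3 - 5))) - 108 = -36*(7 - 2)/5 - 108 = -36*5/5 - 108 = -18/5*10 - 108 = -36 - 108 = -144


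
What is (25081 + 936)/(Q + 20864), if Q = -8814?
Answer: 26017/12050 ≈ 2.1591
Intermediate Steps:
(25081 + 936)/(Q + 20864) = (25081 + 936)/(-8814 + 20864) = 26017/12050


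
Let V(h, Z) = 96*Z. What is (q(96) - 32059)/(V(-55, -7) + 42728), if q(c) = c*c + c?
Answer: -22747/42056 ≈ -0.54087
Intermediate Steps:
q(c) = c + c² (q(c) = c² + c = c + c²)
(q(96) - 32059)/(V(-55, -7) + 42728) = (96*(1 + 96) - 32059)/(96*(-7) + 42728) = (96*97 - 32059)/(-672 + 42728) = (9312 - 32059)/42056 = -22747*1/42056 = -22747/42056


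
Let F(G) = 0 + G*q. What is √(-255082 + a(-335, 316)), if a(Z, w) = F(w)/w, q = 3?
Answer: I*√255079 ≈ 505.05*I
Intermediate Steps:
F(G) = 3*G (F(G) = 0 + G*3 = 0 + 3*G = 3*G)
a(Z, w) = 3 (a(Z, w) = (3*w)/w = 3)
√(-255082 + a(-335, 316)) = √(-255082 + 3) = √(-255079) = I*√255079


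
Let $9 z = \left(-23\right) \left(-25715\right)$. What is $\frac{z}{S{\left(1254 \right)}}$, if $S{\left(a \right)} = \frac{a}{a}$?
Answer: $\frac{591445}{9} \approx 65716.0$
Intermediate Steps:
$S{\left(a \right)} = 1$
$z = \frac{591445}{9}$ ($z = \frac{\left(-23\right) \left(-25715\right)}{9} = \frac{1}{9} \cdot 591445 = \frac{591445}{9} \approx 65716.0$)
$\frac{z}{S{\left(1254 \right)}} = \frac{591445}{9 \cdot 1} = \frac{591445}{9} \cdot 1 = \frac{591445}{9}$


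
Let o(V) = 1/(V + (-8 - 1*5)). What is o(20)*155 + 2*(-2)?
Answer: 127/7 ≈ 18.143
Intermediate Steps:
o(V) = 1/(-13 + V) (o(V) = 1/(V + (-8 - 5)) = 1/(V - 13) = 1/(-13 + V))
o(20)*155 + 2*(-2) = 155/(-13 + 20) + 2*(-2) = 155/7 - 4 = 127/7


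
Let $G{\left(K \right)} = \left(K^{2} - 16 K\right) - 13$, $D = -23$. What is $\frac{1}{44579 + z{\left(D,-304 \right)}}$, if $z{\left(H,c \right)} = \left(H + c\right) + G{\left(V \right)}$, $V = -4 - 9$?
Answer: $\frac{1}{44616} \approx 2.2413 \cdot 10^{-5}$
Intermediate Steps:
$V = -13$ ($V = -4 - 9 = -13$)
$G{\left(K \right)} = -13 + K^{2} - 16 K$
$z{\left(H,c \right)} = 364 + H + c$ ($z{\left(H,c \right)} = \left(H + c\right) - \left(-195 - 169\right) = \left(H + c\right) + \left(-13 + 169 + 208\right) = \left(H + c\right) + 364 = 364 + H + c$)
$\frac{1}{44579 + z{\left(D,-304 \right)}} = \frac{1}{44579 - -37} = \frac{1}{44579 + 37} = \frac{1}{44616}$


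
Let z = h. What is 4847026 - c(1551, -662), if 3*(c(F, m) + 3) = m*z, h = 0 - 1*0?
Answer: 4847029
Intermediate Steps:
h = 0 (h = 0 + 0 = 0)
z = 0
c(F, m) = -3 (c(F, m) = -3 + (m*0)/3 = -3 + (⅓)*0 = -3 + 0 = -3)
4847026 - c(1551, -662) = 4847026 - 1*(-3) = 4847026 + 3 = 4847029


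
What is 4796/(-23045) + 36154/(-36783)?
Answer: -91780018/77060385 ≈ -1.1910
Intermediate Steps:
4796/(-23045) + 36154/(-36783) = 4796*(-1/23045) + 36154*(-1/36783) = -436/2095 - 36154/36783 = -91780018/77060385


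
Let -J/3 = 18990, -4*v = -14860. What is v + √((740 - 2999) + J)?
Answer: 3715 + 3*I*√6581 ≈ 3715.0 + 243.37*I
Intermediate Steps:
v = 3715 (v = -¼*(-14860) = 3715)
J = -56970 (J = -3*18990 = -56970)
v + √((740 - 2999) + J) = 3715 + √((740 - 2999) - 56970) = 3715 + √(-2259 - 56970) = 3715 + √(-59229) = 3715 + 3*I*√6581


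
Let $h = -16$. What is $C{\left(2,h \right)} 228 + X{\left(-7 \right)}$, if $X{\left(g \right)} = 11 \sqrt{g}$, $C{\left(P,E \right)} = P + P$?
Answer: $912 + 11 i \sqrt{7} \approx 912.0 + 29.103 i$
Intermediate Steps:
$C{\left(P,E \right)} = 2 P$
$C{\left(2,h \right)} 228 + X{\left(-7 \right)} = 2 \cdot 2 \cdot 228 + 11 \sqrt{-7} = 4 \cdot 228 + 11 i \sqrt{7} = 912 + 11 i \sqrt{7}$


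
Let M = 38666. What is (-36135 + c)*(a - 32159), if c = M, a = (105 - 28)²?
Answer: -66388130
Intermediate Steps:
a = 5929 (a = 77² = 5929)
c = 38666
(-36135 + c)*(a - 32159) = (-36135 + 38666)*(5929 - 32159) = 2531*(-26230) = -66388130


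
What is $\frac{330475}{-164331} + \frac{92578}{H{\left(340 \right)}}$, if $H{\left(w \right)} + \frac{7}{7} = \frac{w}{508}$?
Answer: $- \frac{322020027556}{1150317} \approx -2.7994 \cdot 10^{5}$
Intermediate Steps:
$H{\left(w \right)} = -1 + \frac{w}{508}$
$\frac{330475}{-164331} + \frac{92578}{H{\left(340 \right)}} = \frac{330475}{-164331} + \frac{92578}{-1 + \frac{1}{508} \cdot 340} = 330475 \left(- \frac{1}{164331}\right) + \frac{92578}{-1 + \frac{85}{127}} = - \frac{330475}{164331} + \frac{92578}{- \frac{42}{127}} = - \frac{330475}{164331} + 92578 \left(- \frac{127}{42}\right) = - \frac{330475}{164331} - \frac{5878703}{21} = - \frac{322020027556}{1150317}$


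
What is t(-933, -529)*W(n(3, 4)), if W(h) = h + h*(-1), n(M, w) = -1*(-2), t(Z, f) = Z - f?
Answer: 0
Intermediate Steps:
n(M, w) = 2
W(h) = 0 (W(h) = h - h = 0)
t(-933, -529)*W(n(3, 4)) = (-933 - 1*(-529))*0 = (-933 + 529)*0 = -404*0 = 0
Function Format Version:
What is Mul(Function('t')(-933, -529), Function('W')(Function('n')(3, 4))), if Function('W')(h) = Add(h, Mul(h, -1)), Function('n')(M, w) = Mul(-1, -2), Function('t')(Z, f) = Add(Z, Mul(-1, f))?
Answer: 0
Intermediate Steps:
Function('n')(M, w) = 2
Function('W')(h) = 0 (Function('W')(h) = Add(h, Mul(-1, h)) = 0)
Mul(Function('t')(-933, -529), Function('W')(Function('n')(3, 4))) = Mul(Add(-933, Mul(-1, -529)), 0) = Mul(Add(-933, 529), 0) = Mul(-404, 0) = 0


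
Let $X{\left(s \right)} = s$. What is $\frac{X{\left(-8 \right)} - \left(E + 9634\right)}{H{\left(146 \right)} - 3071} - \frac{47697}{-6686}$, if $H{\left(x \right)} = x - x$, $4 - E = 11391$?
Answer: $\frac{134810417}{20532706} \approx 6.5656$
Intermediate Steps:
$E = -11387$ ($E = 4 - 11391 = -11387$)
$H{\left(x \right)} = 0$
$\frac{X{\left(-8 \right)} - \left(E + 9634\right)}{H{\left(146 \right)} - 3071} - \frac{47697}{-6686} = \frac{-8 - \left(-11387 + 9634\right)}{0 - 3071} - \frac{47697}{-6686} = \frac{-8 - -1753}{0 - 3071} - - \frac{47697}{6686} = \frac{-8 + 1753}{-3071} + \frac{47697}{6686} = 1745 \left(- \frac{1}{3071}\right) + \frac{47697}{6686} = - \frac{1745}{3071} + \frac{47697}{6686} = \frac{134810417}{20532706}$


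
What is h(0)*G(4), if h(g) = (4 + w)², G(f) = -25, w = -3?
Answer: -25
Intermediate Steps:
h(g) = 1 (h(g) = (4 - 3)² = 1² = 1)
h(0)*G(4) = 1*(-25) = -25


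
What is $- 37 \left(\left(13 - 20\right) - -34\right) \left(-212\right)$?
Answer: $211788$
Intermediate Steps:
$- 37 \left(\left(13 - 20\right) - -34\right) \left(-212\right) = - 37 \left(-7 + 34\right) \left(-212\right) = \left(-37\right) 27 \left(-212\right) = \left(-999\right) \left(-212\right) = 211788$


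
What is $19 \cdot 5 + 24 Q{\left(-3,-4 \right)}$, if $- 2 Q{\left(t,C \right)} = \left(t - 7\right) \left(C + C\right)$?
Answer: $-865$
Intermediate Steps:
$Q{\left(t,C \right)} = - C \left(-7 + t\right)$ ($Q{\left(t,C \right)} = - \frac{\left(t - 7\right) \left(C + C\right)}{2} = - \frac{\left(-7 + t\right) 2 C}{2} = - \frac{2 C \left(-7 + t\right)}{2} = - C \left(-7 + t\right)$)
$19 \cdot 5 + 24 Q{\left(-3,-4 \right)} = 19 \cdot 5 + 24 \left(- 4 \left(7 - -3\right)\right) = 95 + 24 \left(- 4 \left(7 + 3\right)\right) = 95 + 24 \left(\left(-4\right) 10\right) = 95 + 24 \left(-40\right) = 95 - 960 = -865$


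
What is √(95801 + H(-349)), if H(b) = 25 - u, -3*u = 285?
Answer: √95921 ≈ 309.71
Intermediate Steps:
u = -95 (u = -⅓*285 = -95)
H(b) = 120 (H(b) = 25 - 1*(-95) = 25 + 95 = 120)
√(95801 + H(-349)) = √(95801 + 120) = √95921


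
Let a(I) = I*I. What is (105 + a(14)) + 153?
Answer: 454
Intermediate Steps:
a(I) = I²
(105 + a(14)) + 153 = (105 + 14²) + 153 = (105 + 196) + 153 = 301 + 153 = 454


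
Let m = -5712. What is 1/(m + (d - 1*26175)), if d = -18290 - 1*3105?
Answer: -1/53282 ≈ -1.8768e-5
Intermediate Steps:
d = -21395 (d = -18290 - 3105 = -21395)
1/(m + (d - 1*26175)) = 1/(-5712 + (-21395 - 1*26175)) = 1/(-5712 + (-21395 - 26175)) = 1/(-5712 - 47570) = 1/(-53282) = -1/53282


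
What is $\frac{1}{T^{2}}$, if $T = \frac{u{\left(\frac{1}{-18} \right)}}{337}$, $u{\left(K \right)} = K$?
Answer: $36796356$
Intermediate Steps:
$T = - \frac{1}{6066}$ ($T = \frac{1}{\left(-18\right) 337} = \left(- \frac{1}{18}\right) \frac{1}{337} = - \frac{1}{6066} \approx -0.00016485$)
$\frac{1}{T^{2}} = \frac{1}{\left(- \frac{1}{6066}\right)^{2}} = \frac{1}{\frac{1}{36796356}} = 36796356$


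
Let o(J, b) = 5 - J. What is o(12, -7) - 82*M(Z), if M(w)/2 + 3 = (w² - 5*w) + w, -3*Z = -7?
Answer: 10105/9 ≈ 1122.8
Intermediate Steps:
Z = 7/3 (Z = -⅓*(-7) = 7/3 ≈ 2.3333)
M(w) = -6 - 8*w + 2*w² (M(w) = -6 + 2*((w² - 5*w) + w) = -6 + 2*(w² - 4*w) = -6 + (-8*w + 2*w²) = -6 - 8*w + 2*w²)
o(12, -7) - 82*M(Z) = (5 - 1*12) - 82*(-6 - 8*7/3 + 2*(7/3)²) = (5 - 12) - 82*(-6 - 56/3 + 2*(49/9)) = -7 - 82*(-6 - 56/3 + 98/9) = -7 - 82*(-124/9) = -7 + 10168/9 = 10105/9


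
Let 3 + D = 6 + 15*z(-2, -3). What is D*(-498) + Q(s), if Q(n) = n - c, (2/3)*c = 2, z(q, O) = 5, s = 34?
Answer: -38813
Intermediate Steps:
c = 3 (c = (3/2)*2 = 3)
Q(n) = -3 + n (Q(n) = n - 1*3 = n - 3 = -3 + n)
D = 78 (D = -3 + (6 + 15*5) = -3 + (6 + 75) = -3 + 81 = 78)
D*(-498) + Q(s) = 78*(-498) + (-3 + 34) = -38844 + 31 = -38813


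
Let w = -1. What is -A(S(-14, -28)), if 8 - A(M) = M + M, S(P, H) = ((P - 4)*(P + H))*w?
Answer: -1520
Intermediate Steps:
S(P, H) = -(-4 + P)*(H + P) (S(P, H) = ((P - 4)*(P + H))*(-1) = ((-4 + P)*(H + P))*(-1) = -(-4 + P)*(H + P))
A(M) = 8 - 2*M (A(M) = 8 - (M + M) = 8 - 2*M)
-A(S(-14, -28)) = -(8 - 2*(-1*(-14)² + 4*(-28) + 4*(-14) - 1*(-28)*(-14))) = -(8 - 2*(-1*196 - 112 - 56 - 392)) = -(8 - 2*(-196 - 112 - 56 - 392)) = -(8 - 2*(-756)) = -(8 + 1512) = -1*1520 = -1520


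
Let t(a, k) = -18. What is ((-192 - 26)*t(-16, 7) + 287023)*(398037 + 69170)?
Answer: 135932475029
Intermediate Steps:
((-192 - 26)*t(-16, 7) + 287023)*(398037 + 69170) = ((-192 - 26)*(-18) + 287023)*(398037 + 69170) = (-218*(-18) + 287023)*467207 = (3924 + 287023)*467207 = 290947*467207 = 135932475029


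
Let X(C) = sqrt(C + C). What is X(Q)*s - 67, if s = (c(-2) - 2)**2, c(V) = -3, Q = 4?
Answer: -67 + 50*sqrt(2) ≈ 3.7107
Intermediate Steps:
X(C) = sqrt(2)*sqrt(C) (X(C) = sqrt(2*C) = sqrt(2)*sqrt(C))
s = 25 (s = (-3 - 2)**2 = (-5)**2 = 25)
X(Q)*s - 67 = (sqrt(2)*sqrt(4))*25 - 67 = (sqrt(2)*2)*25 - 67 = (2*sqrt(2))*25 - 67 = 50*sqrt(2) - 67 = -67 + 50*sqrt(2)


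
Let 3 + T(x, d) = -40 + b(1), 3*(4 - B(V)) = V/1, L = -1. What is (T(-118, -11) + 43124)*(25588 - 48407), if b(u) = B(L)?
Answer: -2949492664/3 ≈ -9.8316e+8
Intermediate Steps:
B(V) = 4 - V/3 (B(V) = 4 - V/(3*1) = 4 - V/3)
b(u) = 13/3 (b(u) = 4 - ⅓*(-1) = 4 + ⅓ = 13/3)
T(x, d) = -116/3 (T(x, d) = -3 + (-40 + 13/3) = -3 - 107/3 = -116/3)
(T(-118, -11) + 43124)*(25588 - 48407) = (-116/3 + 43124)*(25588 - 48407) = (129256/3)*(-22819) = -2949492664/3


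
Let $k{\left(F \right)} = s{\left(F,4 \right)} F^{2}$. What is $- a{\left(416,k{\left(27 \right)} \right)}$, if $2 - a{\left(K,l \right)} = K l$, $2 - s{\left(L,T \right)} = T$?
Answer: $-606530$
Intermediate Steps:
$s{\left(L,T \right)} = 2 - T$
$k{\left(F \right)} = - 2 F^{2}$ ($k{\left(F \right)} = \left(2 - 4\right) F^{2} = - 2 F^{2}$)
$a{\left(K,l \right)} = 2 - K l$
$- a{\left(416,k{\left(27 \right)} \right)} = - (2 - 416 \left(- 2 \cdot 27^{2}\right)) = - (2 - 416 \left(\left(-2\right) 729\right)) = - (2 - 416 \left(-1458\right)) = - (2 + 606528) = \left(-1\right) 606530 = -606530$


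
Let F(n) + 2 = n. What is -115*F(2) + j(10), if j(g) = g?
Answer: 10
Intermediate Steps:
F(n) = -2 + n
-115*F(2) + j(10) = -115*(-2 + 2) + 10 = -115*0 + 10 = 0 + 10 = 10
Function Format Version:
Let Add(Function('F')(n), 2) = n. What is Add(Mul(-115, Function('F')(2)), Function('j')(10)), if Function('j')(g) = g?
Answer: 10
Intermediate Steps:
Function('F')(n) = Add(-2, n)
Add(Mul(-115, Function('F')(2)), Function('j')(10)) = Add(Mul(-115, Add(-2, 2)), 10) = Add(Mul(-115, 0), 10) = Add(0, 10) = 10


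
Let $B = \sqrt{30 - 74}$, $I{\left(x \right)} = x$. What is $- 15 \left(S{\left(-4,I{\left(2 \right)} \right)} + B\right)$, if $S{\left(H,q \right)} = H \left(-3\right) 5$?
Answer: $-900 - 30 i \sqrt{11} \approx -900.0 - 99.499 i$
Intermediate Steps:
$S{\left(H,q \right)} = - 15 H$ ($S{\left(H,q \right)} = - 3 H 5 = - 15 H$)
$B = 2 i \sqrt{11}$ ($B = \sqrt{-44} = 2 i \sqrt{11} \approx 6.6332 i$)
$- 15 \left(S{\left(-4,I{\left(2 \right)} \right)} + B\right) = - 15 \left(\left(-15\right) \left(-4\right) + 2 i \sqrt{11}\right) = - 15 \left(60 + 2 i \sqrt{11}\right) = -900 - 30 i \sqrt{11}$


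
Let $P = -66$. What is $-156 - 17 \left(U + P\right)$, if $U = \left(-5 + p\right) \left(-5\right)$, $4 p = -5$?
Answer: $\frac{1739}{4} \approx 434.75$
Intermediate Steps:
$p = - \frac{5}{4}$ ($p = \frac{1}{4} \left(-5\right) = - \frac{5}{4} \approx -1.25$)
$U = \frac{125}{4}$ ($U = \left(-5 - \frac{5}{4}\right) \left(-5\right) = \left(- \frac{25}{4}\right) \left(-5\right) = \frac{125}{4} \approx 31.25$)
$-156 - 17 \left(U + P\right) = -156 - 17 \left(\frac{125}{4} - 66\right) = -156 - - \frac{2363}{4} = -156 + \frac{2363}{4} = \frac{1739}{4}$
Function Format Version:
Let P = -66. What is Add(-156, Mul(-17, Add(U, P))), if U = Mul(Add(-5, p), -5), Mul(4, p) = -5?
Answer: Rational(1739, 4) ≈ 434.75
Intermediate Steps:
p = Rational(-5, 4) (p = Mul(Rational(1, 4), -5) = Rational(-5, 4) ≈ -1.2500)
U = Rational(125, 4) (U = Mul(Add(-5, Rational(-5, 4)), -5) = Mul(Rational(-25, 4), -5) = Rational(125, 4) ≈ 31.250)
Add(-156, Mul(-17, Add(U, P))) = Add(-156, Mul(-17, Add(Rational(125, 4), -66))) = Add(-156, Mul(-17, Rational(-139, 4))) = Add(-156, Rational(2363, 4)) = Rational(1739, 4)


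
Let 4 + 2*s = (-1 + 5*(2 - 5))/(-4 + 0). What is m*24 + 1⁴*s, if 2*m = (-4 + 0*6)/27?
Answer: -16/9 ≈ -1.7778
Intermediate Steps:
s = 0 (s = -2 + ((-1 + 5*(2 - 5))/(-4 + 0))/2 = -2 + ((-1 + 5*(-3))/(-4))/2 = -2 + ((-1 - 15)*(-¼))/2 = -2 + (-16*(-¼))/2 = -2 + (½)*4 = -2 + 2 = 0)
m = -2/27 (m = ((-4 + 0*6)/27)/2 = ((-4 + 0)*(1/27))/2 = (-4*1/27)/2 = (½)*(-4/27) = -2/27 ≈ -0.074074)
m*24 + 1⁴*s = -2/27*24 + 1⁴*0 = -16/9 + 1*0 = -16/9 + 0 = -16/9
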